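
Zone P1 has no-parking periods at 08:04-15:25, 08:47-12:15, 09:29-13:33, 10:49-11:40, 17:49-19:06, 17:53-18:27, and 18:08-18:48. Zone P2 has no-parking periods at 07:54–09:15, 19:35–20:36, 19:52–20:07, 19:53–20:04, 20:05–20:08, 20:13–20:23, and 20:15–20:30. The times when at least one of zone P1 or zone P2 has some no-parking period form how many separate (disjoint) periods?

A, merged: 08:04-15:25, 17:49-19:06.
B, merged: 07:54-09:15, 19:35-20:36.
A ∪ B = 07:54-15:25, 17:49-19:06, 19:35-20:36.
That is 3 disjoint pieces.

3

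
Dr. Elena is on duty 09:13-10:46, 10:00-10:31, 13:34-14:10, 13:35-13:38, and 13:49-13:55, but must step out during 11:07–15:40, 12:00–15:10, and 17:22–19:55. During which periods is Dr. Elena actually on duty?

Merge the first list: 09:13-10:46, 13:34-14:10.
Merge the second list: 11:07-15:40, 17:22-19:55.
09:13-10:46 is untouched.
13:34-14:10 lies entirely inside B → drops out.

09:13-10:46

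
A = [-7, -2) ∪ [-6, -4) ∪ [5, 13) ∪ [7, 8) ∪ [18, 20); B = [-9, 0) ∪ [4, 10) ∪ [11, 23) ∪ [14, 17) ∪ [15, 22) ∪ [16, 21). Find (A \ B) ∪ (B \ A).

[-9, -7) ∪ [-2, 0) ∪ [4, 5) ∪ [10, 11) ∪ [13, 18) ∪ [20, 23)

A, merged: [-7, -2), [5, 13), [18, 20).
B, merged: [-9, 0), [4, 10), [11, 23).
Only in the first: [10, 11).
Only in the second: [-9, -7), [-2, 0), [4, 5), [13, 18), [20, 23).
Together these are the periods covered by exactly one.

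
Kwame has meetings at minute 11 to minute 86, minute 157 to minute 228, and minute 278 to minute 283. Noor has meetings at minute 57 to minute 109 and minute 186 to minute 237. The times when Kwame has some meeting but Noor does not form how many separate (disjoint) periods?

3

A \ B = minute 11 to minute 57, minute 157 to minute 186, minute 278 to minute 283.
That is 3 disjoint pieces.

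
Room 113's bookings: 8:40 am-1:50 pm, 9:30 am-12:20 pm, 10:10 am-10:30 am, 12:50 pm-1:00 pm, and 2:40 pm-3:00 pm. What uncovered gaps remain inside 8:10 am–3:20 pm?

8:10 am–8:40 am, 1:50 pm–2:40 pm, 3:00 pm–3:20 pm

Covered (merged): 8:40 am–1:50 pm, 2:40 pm–3:00 pm.
Uncovered inside 8:10 am–3:20 pm: 8:10 am–8:40 am, 1:50 pm–2:40 pm, 3:00 pm–3:20 pm.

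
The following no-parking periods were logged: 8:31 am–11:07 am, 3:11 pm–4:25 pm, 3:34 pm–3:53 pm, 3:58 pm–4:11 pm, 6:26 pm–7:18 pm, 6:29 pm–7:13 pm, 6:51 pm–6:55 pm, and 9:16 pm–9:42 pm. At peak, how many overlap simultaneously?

Sweep endpoints in order; track running count of active intervals.
Peak of 3 reached at 6:51 pm.

3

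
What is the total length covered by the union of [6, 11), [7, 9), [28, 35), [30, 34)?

12

Merged: [6, 11), [28, 35).
Lengths: 5 + 7 = 12.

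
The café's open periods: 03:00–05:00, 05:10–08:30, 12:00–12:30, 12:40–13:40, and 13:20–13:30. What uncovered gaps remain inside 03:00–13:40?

05:00-05:10, 08:30-12:00, 12:30-12:40

The merged coverage is 03:00-05:00, 05:10-08:30, 12:00-12:30, 12:40-13:40.
Uncovered inside 03:00-13:40: 05:00-05:10, 08:30-12:00, 12:30-12:40.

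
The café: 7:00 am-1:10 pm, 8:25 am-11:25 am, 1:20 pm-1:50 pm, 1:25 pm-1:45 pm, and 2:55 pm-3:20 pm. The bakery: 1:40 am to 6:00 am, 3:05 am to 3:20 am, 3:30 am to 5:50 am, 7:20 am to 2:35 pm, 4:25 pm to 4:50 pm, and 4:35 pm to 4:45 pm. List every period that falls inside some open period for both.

7:20 am–1:10 pm, 1:20 pm–1:50 pm

A, merged: 7:00 am–1:10 pm, 1:20 pm–1:50 pm, 2:55 pm–3:20 pm.
B, merged: 1:40 am–6:00 am, 7:20 am–2:35 pm, 4:25 pm–4:50 pm.
7:00 am–1:10 pm ∩ B → 7:20 am–1:10 pm.
1:20 pm–1:50 pm ∩ B → 1:20 pm–1:50 pm.
2:55 pm–3:20 pm meets no B interval.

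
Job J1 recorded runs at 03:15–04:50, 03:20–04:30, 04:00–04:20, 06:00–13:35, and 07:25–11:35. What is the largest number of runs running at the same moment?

3

Sweep endpoints in order; track running count of active intervals.
Peak of 3 reached at 04:00.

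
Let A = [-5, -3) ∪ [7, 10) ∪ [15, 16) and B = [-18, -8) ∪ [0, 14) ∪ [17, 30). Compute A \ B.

[-5, -3) is untouched.
[7, 10) lies entirely inside B → drops out.
[15, 16) is untouched.

[-5, -3) ∪ [15, 16)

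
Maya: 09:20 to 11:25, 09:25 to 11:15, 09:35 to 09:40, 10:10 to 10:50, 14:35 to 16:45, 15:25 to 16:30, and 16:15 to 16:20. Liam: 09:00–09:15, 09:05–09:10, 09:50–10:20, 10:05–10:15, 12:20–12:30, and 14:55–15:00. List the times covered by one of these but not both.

First set merges to 09:20-11:25, 14:35-16:45.
Second set merges to 09:00-09:15, 09:50-10:20, 12:20-12:30, 14:55-15:00.
A \ B = 09:20-09:50, 10:20-11:25, 14:35-14:55, 15:00-16:45.
B \ A = 09:00-09:15, 12:20-12:30.
Union of the two gives the symmetric difference.

09:00-09:15, 09:20-09:50, 10:20-11:25, 12:20-12:30, 14:35-14:55, 15:00-16:45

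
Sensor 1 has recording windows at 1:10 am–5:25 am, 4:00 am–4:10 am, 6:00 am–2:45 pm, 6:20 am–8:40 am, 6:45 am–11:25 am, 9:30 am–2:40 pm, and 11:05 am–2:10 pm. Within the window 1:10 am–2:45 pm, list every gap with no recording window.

5:25 am-6:00 am

Covered (merged): 1:10 am-5:25 am, 6:00 am-2:45 pm.
Complement within 1:10 am-2:45 pm: 5:25 am-6:00 am.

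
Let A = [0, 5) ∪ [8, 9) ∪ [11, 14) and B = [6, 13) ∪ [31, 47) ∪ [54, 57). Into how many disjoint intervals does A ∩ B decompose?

A ∩ B = [8, 9), [11, 13).
That is 2 disjoint pieces.

2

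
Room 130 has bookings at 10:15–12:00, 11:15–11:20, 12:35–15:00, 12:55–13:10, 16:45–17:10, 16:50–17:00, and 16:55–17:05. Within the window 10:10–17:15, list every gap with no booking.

10:10–10:15, 12:00–12:35, 15:00–16:45, 17:10–17:15

After merging, the occupied span is 10:15–12:00, 12:35–15:00, 16:45–17:10.
Complement within 10:10–17:15: 10:10–10:15, 12:00–12:35, 15:00–16:45, 17:10–17:15.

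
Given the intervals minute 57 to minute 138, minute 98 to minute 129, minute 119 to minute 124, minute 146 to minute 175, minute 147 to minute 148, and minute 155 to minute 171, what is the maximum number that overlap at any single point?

Sweep endpoints in order; track running count of active intervals.
Peak of 3 reached at minute 119.

3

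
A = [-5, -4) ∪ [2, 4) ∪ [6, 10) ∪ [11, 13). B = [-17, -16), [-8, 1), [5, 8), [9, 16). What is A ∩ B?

[-5, -4) ∩ B → [-5, -4).
[2, 4) meets no B interval.
[6, 10) ∩ B → [6, 8), [9, 10).
[11, 13) ∩ B → [11, 13).

[-5, -4) ∪ [6, 8) ∪ [9, 10) ∪ [11, 13)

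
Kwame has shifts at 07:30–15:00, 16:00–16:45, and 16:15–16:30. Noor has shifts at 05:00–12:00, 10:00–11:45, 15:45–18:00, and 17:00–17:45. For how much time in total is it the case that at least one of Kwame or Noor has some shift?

12 h 15 min

First set merges to 07:30–15:00, 16:00–16:45.
Second set merges to 05:00–12:00, 15:45–18:00.
A ∪ B = 05:00–15:00, 15:45–18:00.
Total: 10 h + 2 h 15 min = 12 h 15 min.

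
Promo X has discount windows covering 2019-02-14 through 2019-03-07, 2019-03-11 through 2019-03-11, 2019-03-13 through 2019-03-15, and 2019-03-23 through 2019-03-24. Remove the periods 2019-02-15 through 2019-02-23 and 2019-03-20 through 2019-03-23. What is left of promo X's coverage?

2019-02-14 through 2019-02-14, 2019-02-24 through 2019-03-07, 2019-03-11 through 2019-03-11, 2019-03-13 through 2019-03-15, 2019-03-24 through 2019-03-24

2019-02-14 through 2019-03-07 \ B = 2019-02-14 through 2019-02-14, 2019-02-24 through 2019-03-07.
2019-03-11 through 2019-03-11: nothing removed.
2019-03-13 through 2019-03-15: nothing removed.
2019-03-23 through 2019-03-24 \ B = 2019-03-24 through 2019-03-24.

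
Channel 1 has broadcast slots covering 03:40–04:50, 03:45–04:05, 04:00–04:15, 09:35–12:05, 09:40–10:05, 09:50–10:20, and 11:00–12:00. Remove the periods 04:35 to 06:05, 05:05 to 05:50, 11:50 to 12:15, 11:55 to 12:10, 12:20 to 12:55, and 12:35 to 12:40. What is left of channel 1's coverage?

03:40–04:35, 09:35–11:50

First set merges to 03:40–04:50, 09:35–12:05.
Second set merges to 04:35–06:05, 11:50–12:15, 12:20–12:55.
03:40–04:50 with B removed leaves 03:40–04:35.
09:35–12:05 with B removed leaves 09:35–11:50.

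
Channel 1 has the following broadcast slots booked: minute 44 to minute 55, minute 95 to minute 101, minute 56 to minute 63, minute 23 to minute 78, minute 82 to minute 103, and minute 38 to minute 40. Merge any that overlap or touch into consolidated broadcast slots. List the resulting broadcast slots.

minute 23 to minute 78, minute 82 to minute 103

Sort by start: minute 23 to minute 78, minute 38 to minute 40, minute 44 to minute 55, minute 56 to minute 63, minute 82 to minute 103, minute 95 to minute 101.
minute 38 to minute 40 overlaps/touches minute 23 to minute 78 → extend to minute 23 to minute 78.
minute 44 to minute 55 overlaps/touches minute 23 to minute 78 → extend to minute 23 to minute 78.
minute 56 to minute 63 overlaps/touches minute 23 to minute 78 → extend to minute 23 to minute 78.
minute 82 to minute 103 is disjoint → start new block.
minute 95 to minute 101 overlaps/touches minute 82 to minute 103 → extend to minute 82 to minute 103.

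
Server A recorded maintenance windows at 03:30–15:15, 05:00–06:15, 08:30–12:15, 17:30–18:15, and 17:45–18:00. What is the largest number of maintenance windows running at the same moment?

2

Walk the sorted start/end points keeping a running depth.
The depth first hits 2 at 05:00.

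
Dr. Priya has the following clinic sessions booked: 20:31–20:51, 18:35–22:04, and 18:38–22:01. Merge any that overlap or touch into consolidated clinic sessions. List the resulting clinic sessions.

18:35–22:04

Sort by start: 18:35–22:04, 18:38–22:01, 20:31–20:51.
18:38–22:01 overlaps/touches 18:35–22:04 → extend to 18:35–22:04.
20:31–20:51 overlaps/touches 18:35–22:04 → extend to 18:35–22:04.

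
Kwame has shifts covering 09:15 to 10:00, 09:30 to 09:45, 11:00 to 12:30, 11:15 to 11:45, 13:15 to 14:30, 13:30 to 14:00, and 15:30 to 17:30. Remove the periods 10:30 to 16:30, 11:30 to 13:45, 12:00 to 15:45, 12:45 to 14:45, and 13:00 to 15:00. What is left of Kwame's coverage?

09:15–10:00, 16:30–17:30

First set merges to 09:15–10:00, 11:00–12:30, 13:15–14:30, 15:30–17:30.
Second set merges to 10:30–16:30.
09:15–10:00: no B overlap → unchanged.
11:00–12:30: fully covered by B → removed.
13:15–14:30: fully covered by B → removed.
15:30–17:30 minus B → 16:30–17:30.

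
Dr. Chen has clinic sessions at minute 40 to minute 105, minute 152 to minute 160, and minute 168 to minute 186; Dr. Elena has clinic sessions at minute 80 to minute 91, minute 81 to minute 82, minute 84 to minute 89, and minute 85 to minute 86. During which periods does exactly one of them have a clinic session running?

Merge the second list: minute 80 to minute 91.
A \ B = minute 40 to minute 80, minute 91 to minute 105, minute 152 to minute 160, minute 168 to minute 186.
B \ A = none.
Union of the two gives the symmetric difference.

minute 40 to minute 80, minute 91 to minute 105, minute 152 to minute 160, minute 168 to minute 186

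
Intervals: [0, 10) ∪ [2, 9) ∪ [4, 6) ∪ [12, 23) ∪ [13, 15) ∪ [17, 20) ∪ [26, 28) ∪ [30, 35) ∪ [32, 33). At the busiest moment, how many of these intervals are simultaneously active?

Sweep endpoints in order; track running count of active intervals.
Peak of 3 reached at 4.

3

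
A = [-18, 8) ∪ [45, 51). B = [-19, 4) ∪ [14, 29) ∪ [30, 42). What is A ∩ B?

[-18, 4)

[-18, 8) overlaps B on [-18, 4).
[45, 51) falls entirely outside B.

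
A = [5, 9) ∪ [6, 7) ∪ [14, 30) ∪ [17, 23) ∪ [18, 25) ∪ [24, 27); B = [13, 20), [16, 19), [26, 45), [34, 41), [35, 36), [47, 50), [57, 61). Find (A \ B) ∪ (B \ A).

Merge the first list: [5, 9), [14, 30).
Merge the second list: [13, 20), [26, 45), [47, 50), [57, 61).
A but not B: [5, 9), [20, 26).
B but not A: [13, 14), [30, 45), [47, 50), [57, 61).
Combining gives A △ B.

[5, 9) ∪ [13, 14) ∪ [20, 26) ∪ [30, 45) ∪ [47, 50) ∪ [57, 61)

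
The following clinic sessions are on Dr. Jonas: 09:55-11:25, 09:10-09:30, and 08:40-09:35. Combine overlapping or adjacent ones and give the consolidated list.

08:40–09:35, 09:55–11:25

Sort by start: 08:40–09:35, 09:10–09:30, 09:55–11:25.
09:10–09:30 overlaps/touches 08:40–09:35 → extend to 08:40–09:35.
09:55–11:25 is disjoint → start new block.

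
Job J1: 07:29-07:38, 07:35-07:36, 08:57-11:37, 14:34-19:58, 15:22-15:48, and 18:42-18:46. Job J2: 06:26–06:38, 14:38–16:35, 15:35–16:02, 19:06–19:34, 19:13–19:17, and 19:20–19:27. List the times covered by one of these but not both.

06:26–06:38, 07:29–07:38, 08:57–11:37, 14:34–14:38, 16:35–19:06, 19:34–19:58

A, merged: 07:29–07:38, 08:57–11:37, 14:34–19:58.
B, merged: 06:26–06:38, 14:38–16:35, 19:06–19:34.
Only in the first: 07:29–07:38, 08:57–11:37, 14:34–14:38, 16:35–19:06, 19:34–19:58.
Only in the second: 06:26–06:38.
Together these are the periods covered by exactly one.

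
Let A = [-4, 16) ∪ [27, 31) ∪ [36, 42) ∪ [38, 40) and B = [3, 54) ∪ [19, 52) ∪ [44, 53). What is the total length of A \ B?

7

First set merges to [-4, 16), [27, 31), [36, 42).
Second set merges to [3, 54).
A \ B = [-4, 3).
Total: 7.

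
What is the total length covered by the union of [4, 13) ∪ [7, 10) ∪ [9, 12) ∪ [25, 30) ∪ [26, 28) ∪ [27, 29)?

14

Merged: [4, 13), [25, 30).
Lengths: 9 + 5 = 14.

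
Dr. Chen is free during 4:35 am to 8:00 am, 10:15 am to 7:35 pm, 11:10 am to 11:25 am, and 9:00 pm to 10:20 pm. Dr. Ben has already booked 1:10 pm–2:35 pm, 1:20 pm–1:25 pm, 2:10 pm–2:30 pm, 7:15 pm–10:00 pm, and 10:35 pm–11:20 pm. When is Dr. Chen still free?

Merge the first list: 4:35 am–8:00 am, 10:15 am–7:35 pm, 9:00 pm–10:20 pm.
Merge the second list: 1:10 pm–2:35 pm, 7:15 pm–10:00 pm, 10:35 pm–11:20 pm.
4:35 am–8:00 am: nothing removed.
10:15 am–7:35 pm \ B = 10:15 am–1:10 pm, 2:35 pm–7:15 pm.
9:00 pm–10:20 pm \ B = 10:00 pm–10:20 pm.

4:35 am–8:00 am, 10:15 am–1:10 pm, 2:35 pm–7:15 pm, 10:00 pm–10:20 pm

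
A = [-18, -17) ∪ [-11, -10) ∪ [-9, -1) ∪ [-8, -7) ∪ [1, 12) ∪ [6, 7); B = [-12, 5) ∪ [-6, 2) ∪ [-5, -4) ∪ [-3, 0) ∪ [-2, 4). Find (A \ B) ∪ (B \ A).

[-18, -17) ∪ [-12, -11) ∪ [-10, -9) ∪ [-1, 1) ∪ [5, 12)

First set merges to [-18, -17), [-11, -10), [-9, -1), [1, 12).
Second set merges to [-12, 5).
A \ B = [-18, -17), [5, 12).
B \ A = [-12, -11), [-10, -9), [-1, 1).
Union of the two gives the symmetric difference.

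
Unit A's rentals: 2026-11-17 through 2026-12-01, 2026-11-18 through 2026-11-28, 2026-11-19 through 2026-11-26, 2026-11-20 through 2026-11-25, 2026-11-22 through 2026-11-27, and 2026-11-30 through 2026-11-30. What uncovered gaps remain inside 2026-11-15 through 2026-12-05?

The merged coverage is 2026-11-17 through 2026-12-01.
Uncovered inside 2026-11-15 through 2026-12-05: 2026-11-15 through 2026-11-16, 2026-12-02 through 2026-12-05.

2026-11-15 through 2026-11-16, 2026-12-02 through 2026-12-05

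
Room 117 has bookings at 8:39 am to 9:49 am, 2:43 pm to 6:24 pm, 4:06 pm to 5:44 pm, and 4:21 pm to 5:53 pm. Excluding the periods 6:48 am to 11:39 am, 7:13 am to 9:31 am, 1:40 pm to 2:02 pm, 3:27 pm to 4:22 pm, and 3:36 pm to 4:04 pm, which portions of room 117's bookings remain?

First set merges to 8:39 am–9:49 am, 2:43 pm–6:24 pm.
Second set merges to 6:48 am–11:39 am, 1:40 pm–2:02 pm, 3:27 pm–4:22 pm.
8:39 am–9:49 am: fully covered by B → removed.
2:43 pm–6:24 pm minus B → 2:43 pm–3:27 pm, 4:22 pm–6:24 pm.

2:43 pm–3:27 pm, 4:22 pm–6:24 pm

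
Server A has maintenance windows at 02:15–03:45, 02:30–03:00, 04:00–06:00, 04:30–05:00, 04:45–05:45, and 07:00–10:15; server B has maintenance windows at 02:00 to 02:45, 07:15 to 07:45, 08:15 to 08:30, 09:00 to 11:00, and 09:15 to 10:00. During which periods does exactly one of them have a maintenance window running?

02:00–02:15, 02:45–03:45, 04:00–06:00, 07:00–07:15, 07:45–08:15, 08:30–09:00, 10:15–11:00

Merge the first list: 02:15–03:45, 04:00–06:00, 07:00–10:15.
Merge the second list: 02:00–02:45, 07:15–07:45, 08:15–08:30, 09:00–11:00.
A \ B = 02:45–03:45, 04:00–06:00, 07:00–07:15, 07:45–08:15, 08:30–09:00.
B \ A = 02:00–02:15, 10:15–11:00.
Union of the two gives the symmetric difference.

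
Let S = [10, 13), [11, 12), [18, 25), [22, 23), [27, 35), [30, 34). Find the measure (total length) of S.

18

Merged: [10, 13), [18, 25), [27, 35).
Lengths: 3 + 7 + 8 = 18.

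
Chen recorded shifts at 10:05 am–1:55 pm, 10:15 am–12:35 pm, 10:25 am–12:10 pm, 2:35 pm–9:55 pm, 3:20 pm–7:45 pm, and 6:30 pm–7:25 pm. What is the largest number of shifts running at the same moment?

3

Walk the sorted start/end points keeping a running depth.
The depth first hits 3 at 10:25 am.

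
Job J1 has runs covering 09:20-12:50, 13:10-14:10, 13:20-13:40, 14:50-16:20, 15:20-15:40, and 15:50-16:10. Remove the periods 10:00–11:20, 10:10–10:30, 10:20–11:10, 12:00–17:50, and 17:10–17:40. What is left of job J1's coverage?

First set merges to 09:20-12:50, 13:10-14:10, 14:50-16:20.
Second set merges to 10:00-11:20, 12:00-17:50.
09:20-12:50 \ B = 09:20-10:00, 11:20-12:00.
13:10-14:10: entirely removed.
14:50-16:20: entirely removed.

09:20-10:00, 11:20-12:00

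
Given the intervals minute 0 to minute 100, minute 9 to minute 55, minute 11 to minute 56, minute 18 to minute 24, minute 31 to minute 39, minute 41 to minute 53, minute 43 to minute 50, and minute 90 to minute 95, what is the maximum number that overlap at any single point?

Sweep endpoints in order; track running count of active intervals.
Peak of 5 reached at minute 43.

5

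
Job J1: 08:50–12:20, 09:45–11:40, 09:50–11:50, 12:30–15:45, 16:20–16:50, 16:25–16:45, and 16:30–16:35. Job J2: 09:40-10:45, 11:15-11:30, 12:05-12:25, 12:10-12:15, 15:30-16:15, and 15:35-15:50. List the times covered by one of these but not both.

First set merges to 08:50–12:20, 12:30–15:45, 16:20–16:50.
Second set merges to 09:40–10:45, 11:15–11:30, 12:05–12:25, 15:30–16:15.
A \ B = 08:50–09:40, 10:45–11:15, 11:30–12:05, 12:30–15:30, 16:20–16:50.
B \ A = 12:20–12:25, 15:45–16:15.
Union of the two gives the symmetric difference.

08:50–09:40, 10:45–11:15, 11:30–12:05, 12:20–12:25, 12:30–15:30, 15:45–16:15, 16:20–16:50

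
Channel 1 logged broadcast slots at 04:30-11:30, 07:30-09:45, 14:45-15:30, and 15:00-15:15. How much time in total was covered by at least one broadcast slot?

7 h 45 min

Merged: 04:30–11:30, 14:45–15:30.
Lengths: 7 h + 45 min = 7 h 45 min.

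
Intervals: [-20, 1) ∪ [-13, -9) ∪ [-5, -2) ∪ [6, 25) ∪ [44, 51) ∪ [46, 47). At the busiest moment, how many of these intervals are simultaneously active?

At -13, 2 of the intervals are simultaneously active.
No point has more.

2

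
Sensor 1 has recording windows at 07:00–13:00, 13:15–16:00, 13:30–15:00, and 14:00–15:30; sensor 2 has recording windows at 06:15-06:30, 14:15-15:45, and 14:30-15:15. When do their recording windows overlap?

14:15-15:45

Merge the first list: 07:00-13:00, 13:15-16:00.
Merge the second list: 06:15-06:30, 14:15-15:45.
07:00-13:00 falls entirely outside B.
13:15-16:00 overlaps B on 14:15-15:45.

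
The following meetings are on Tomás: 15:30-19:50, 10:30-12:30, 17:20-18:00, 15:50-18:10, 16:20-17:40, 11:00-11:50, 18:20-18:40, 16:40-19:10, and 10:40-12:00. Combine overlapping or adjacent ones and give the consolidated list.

Sort by start: 10:30–12:30, 10:40–12:00, 11:00–11:50, 15:30–19:50, 15:50–18:10, 16:20–17:40, 16:40–19:10, 17:20–18:00, 18:20–18:40.
10:40–12:00 overlaps/touches 10:30–12:30 → extend to 10:30–12:30.
11:00–11:50 overlaps/touches 10:30–12:30 → extend to 10:30–12:30.
15:30–19:50 is disjoint → start new block.
15:50–18:10 overlaps/touches 15:30–19:50 → extend to 15:30–19:50.
16:20–17:40 overlaps/touches 15:30–19:50 → extend to 15:30–19:50.
16:40–19:10 overlaps/touches 15:30–19:50 → extend to 15:30–19:50.
17:20–18:00 overlaps/touches 15:30–19:50 → extend to 15:30–19:50.
18:20–18:40 overlaps/touches 15:30–19:50 → extend to 15:30–19:50.

10:30–12:30, 15:30–19:50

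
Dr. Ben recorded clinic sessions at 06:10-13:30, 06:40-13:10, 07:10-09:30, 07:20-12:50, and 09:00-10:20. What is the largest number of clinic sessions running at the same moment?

5

Sweep endpoints in order; track running count of active intervals.
Peak of 5 reached at 09:00.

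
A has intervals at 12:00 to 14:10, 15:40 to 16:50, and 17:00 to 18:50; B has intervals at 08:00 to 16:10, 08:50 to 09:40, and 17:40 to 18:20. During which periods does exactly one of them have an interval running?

08:00-12:00, 14:10-15:40, 16:10-16:50, 17:00-17:40, 18:20-18:50

Merge the second list: 08:00-16:10, 17:40-18:20.
A but not B: 16:10-16:50, 17:00-17:40, 18:20-18:50.
B but not A: 08:00-12:00, 14:10-15:40.
Combining gives A △ B.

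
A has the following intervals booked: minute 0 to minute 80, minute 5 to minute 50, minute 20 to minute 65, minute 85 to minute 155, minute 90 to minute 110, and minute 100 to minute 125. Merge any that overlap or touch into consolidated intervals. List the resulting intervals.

minute 5 to minute 50 overlaps/touches minute 0 to minute 80 → extend to minute 0 to minute 80.
minute 20 to minute 65 overlaps/touches minute 0 to minute 80 → extend to minute 0 to minute 80.
minute 85 to minute 155 is disjoint → start new block.
minute 90 to minute 110 overlaps/touches minute 85 to minute 155 → extend to minute 85 to minute 155.
minute 100 to minute 125 overlaps/touches minute 85 to minute 155 → extend to minute 85 to minute 155.

minute 0 to minute 80, minute 85 to minute 155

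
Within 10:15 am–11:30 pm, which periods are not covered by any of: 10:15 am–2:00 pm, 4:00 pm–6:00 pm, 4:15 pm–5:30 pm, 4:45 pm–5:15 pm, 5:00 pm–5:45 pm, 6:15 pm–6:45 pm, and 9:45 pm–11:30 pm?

2:00 pm-4:00 pm, 6:00 pm-6:15 pm, 6:45 pm-9:45 pm

The merged coverage is 10:15 am-2:00 pm, 4:00 pm-6:00 pm, 6:15 pm-6:45 pm, 9:45 pm-11:30 pm.
Gaps within 10:15 am-11:30 pm: 2:00 pm-4:00 pm, 6:00 pm-6:15 pm, 6:45 pm-9:45 pm.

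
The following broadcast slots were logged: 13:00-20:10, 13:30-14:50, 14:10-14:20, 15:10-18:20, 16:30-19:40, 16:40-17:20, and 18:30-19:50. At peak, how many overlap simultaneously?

Walk the sorted start/end points keeping a running depth.
The depth first hits 4 at 16:40.

4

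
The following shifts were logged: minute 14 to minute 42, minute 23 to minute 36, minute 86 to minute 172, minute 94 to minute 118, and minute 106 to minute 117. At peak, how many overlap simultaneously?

Walk the sorted start/end points keeping a running depth.
The depth first hits 3 at minute 106.

3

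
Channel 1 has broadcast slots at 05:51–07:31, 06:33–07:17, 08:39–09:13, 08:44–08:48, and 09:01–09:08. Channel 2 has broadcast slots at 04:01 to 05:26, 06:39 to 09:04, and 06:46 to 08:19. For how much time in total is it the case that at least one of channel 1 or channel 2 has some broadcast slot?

4 h 47 min

A, merged: 05:51–07:31, 08:39–09:13.
B, merged: 04:01–05:26, 06:39–09:04.
A ∪ B = 04:01–05:26, 05:51–09:13.
Total: 1 h 25 min + 3 h 22 min = 4 h 47 min.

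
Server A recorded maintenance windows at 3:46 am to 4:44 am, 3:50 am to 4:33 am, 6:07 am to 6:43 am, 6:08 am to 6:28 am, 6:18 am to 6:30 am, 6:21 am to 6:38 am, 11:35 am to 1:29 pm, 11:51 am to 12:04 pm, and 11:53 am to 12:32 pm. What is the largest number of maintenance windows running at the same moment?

4

Sweep endpoints in order; track running count of active intervals.
Peak of 4 reached at 6:21 am.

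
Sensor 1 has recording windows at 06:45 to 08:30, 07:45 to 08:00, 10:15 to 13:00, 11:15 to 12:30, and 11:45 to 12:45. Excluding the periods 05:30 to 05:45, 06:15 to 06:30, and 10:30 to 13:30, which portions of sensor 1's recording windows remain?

First set merges to 06:45–08:30, 10:15–13:00.
06:45–08:30 is untouched.
10:15–13:00 with B removed leaves 10:15–10:30.

06:45–08:30, 10:15–10:30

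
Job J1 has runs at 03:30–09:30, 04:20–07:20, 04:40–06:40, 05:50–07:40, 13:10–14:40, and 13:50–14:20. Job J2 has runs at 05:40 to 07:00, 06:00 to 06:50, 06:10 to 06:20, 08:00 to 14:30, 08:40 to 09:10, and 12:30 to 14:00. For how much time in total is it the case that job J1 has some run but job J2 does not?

First set merges to 03:30–09:30, 13:10–14:40.
Second set merges to 05:40–07:00, 08:00–14:30.
A \ B = 03:30–05:40, 07:00–08:00, 14:30–14:40.
Total: 2 h 10 min + 1 h + 10 min = 3 h 20 min.

3 h 20 min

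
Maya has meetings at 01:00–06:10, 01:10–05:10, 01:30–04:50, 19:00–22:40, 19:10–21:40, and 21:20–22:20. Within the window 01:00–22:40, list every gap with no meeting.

The merged coverage is 01:00–06:10, 19:00–22:40.
Gaps within 01:00–22:40: 06:10–19:00.

06:10–19:00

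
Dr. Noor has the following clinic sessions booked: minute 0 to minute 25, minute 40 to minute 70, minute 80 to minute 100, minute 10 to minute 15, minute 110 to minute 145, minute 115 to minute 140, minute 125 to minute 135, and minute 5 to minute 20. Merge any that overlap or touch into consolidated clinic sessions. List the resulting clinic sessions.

minute 0 to minute 25, minute 40 to minute 70, minute 80 to minute 100, minute 110 to minute 145

Sort by start: minute 0 to minute 25, minute 5 to minute 20, minute 10 to minute 15, minute 40 to minute 70, minute 80 to minute 100, minute 110 to minute 145, minute 115 to minute 140, minute 125 to minute 135.
minute 5 to minute 20 overlaps/touches minute 0 to minute 25 → extend to minute 0 to minute 25.
minute 10 to minute 15 overlaps/touches minute 0 to minute 25 → extend to minute 0 to minute 25.
minute 40 to minute 70 is disjoint → start new block.
minute 80 to minute 100 is disjoint → start new block.
minute 110 to minute 145 is disjoint → start new block.
minute 115 to minute 140 overlaps/touches minute 110 to minute 145 → extend to minute 110 to minute 145.
minute 125 to minute 135 overlaps/touches minute 110 to minute 145 → extend to minute 110 to minute 145.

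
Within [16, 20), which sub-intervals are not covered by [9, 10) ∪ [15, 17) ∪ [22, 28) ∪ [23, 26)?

After merging, the occupied span is [9, 10), [15, 17), [22, 28).
Gaps within [16, 20): [17, 20).

[17, 20)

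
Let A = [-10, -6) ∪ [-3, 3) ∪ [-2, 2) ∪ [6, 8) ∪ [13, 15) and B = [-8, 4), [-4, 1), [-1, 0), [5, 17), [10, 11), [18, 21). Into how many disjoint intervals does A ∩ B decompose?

Merge the first list: [-10, -6), [-3, 3), [6, 8), [13, 15).
Merge the second list: [-8, 4), [5, 17), [18, 21).
A ∩ B = [-8, -6), [-3, 3), [6, 8), [13, 15).
That is 4 disjoint pieces.

4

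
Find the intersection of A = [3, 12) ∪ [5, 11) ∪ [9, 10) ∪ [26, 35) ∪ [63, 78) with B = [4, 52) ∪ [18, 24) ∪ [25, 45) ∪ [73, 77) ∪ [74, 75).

[4, 12) ∪ [26, 35) ∪ [73, 77)

Merge the first list: [3, 12), [26, 35), [63, 78).
Merge the second list: [4, 52), [73, 77).
[3, 12) meets the second set on [4, 12).
[26, 35) meets the second set on [26, 35).
[63, 78) meets the second set on [73, 77).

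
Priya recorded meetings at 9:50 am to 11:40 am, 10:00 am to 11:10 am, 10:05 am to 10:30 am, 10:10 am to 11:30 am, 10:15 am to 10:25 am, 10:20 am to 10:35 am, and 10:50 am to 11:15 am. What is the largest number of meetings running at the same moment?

At 10:20 am, 6 of the intervals are simultaneously active.
No point has more.

6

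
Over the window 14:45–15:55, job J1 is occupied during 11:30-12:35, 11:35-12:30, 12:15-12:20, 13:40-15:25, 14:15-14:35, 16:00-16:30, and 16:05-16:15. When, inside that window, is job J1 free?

The merged coverage is 11:30-12:35, 13:40-15:25, 16:00-16:30.
Complement within 14:45-15:55: 15:25-15:55.

15:25-15:55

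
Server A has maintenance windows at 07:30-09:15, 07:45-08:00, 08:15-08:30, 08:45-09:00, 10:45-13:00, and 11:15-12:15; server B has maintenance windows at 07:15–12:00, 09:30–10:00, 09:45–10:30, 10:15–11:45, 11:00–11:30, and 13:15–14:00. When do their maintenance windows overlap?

A, merged: 07:30–09:15, 10:45–13:00.
B, merged: 07:15–12:00, 13:15–14:00.
07:30–09:15 overlaps B on 07:30–09:15.
10:45–13:00 overlaps B on 10:45–12:00.

07:30–09:15, 10:45–12:00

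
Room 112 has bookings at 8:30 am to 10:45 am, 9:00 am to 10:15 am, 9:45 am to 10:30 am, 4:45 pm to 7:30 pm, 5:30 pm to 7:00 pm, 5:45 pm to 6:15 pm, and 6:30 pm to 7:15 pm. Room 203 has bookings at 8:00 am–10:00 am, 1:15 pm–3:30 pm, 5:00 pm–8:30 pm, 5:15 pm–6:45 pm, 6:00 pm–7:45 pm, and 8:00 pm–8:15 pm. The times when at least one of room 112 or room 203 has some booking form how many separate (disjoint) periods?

Merge the first list: 8:30 am-10:45 am, 4:45 pm-7:30 pm.
Merge the second list: 8:00 am-10:00 am, 1:15 pm-3:30 pm, 5:00 pm-8:30 pm.
A ∪ B = 8:00 am-10:45 am, 1:15 pm-3:30 pm, 4:45 pm-8:30 pm.
That is 3 disjoint pieces.

3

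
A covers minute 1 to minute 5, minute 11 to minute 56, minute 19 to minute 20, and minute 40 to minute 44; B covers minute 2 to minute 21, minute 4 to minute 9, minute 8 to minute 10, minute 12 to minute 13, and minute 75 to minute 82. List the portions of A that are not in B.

minute 1 to minute 2, minute 21 to minute 56

First set merges to minute 1 to minute 5, minute 11 to minute 56.
Second set merges to minute 2 to minute 21, minute 75 to minute 82.
minute 1 to minute 5 \ B = minute 1 to minute 2.
minute 11 to minute 56 \ B = minute 21 to minute 56.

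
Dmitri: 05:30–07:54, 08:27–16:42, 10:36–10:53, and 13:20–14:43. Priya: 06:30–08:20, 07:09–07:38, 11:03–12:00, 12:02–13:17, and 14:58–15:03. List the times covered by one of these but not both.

First set merges to 05:30–07:54, 08:27–16:42.
Second set merges to 06:30–08:20, 11:03–12:00, 12:02–13:17, 14:58–15:03.
Only in the first: 05:30–06:30, 08:27–11:03, 12:00–12:02, 13:17–14:58, 15:03–16:42.
Only in the second: 07:54–08:20.
Together these are the periods covered by exactly one.

05:30–06:30, 07:54–08:20, 08:27–11:03, 12:00–12:02, 13:17–14:58, 15:03–16:42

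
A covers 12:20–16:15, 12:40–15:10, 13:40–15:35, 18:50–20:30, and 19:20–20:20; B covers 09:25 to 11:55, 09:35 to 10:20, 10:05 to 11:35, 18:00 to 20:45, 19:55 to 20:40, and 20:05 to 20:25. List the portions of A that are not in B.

First set merges to 12:20–16:15, 18:50–20:30.
Second set merges to 09:25–11:55, 18:00–20:45.
12:20–16:15: nothing removed.
18:50–20:30: entirely removed.

12:20–16:15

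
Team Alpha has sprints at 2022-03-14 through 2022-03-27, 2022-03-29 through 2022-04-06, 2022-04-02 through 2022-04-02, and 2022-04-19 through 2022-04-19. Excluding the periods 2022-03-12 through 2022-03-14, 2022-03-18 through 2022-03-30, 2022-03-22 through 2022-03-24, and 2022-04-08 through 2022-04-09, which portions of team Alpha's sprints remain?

2022-03-15 through 2022-03-17, 2022-03-31 through 2022-04-06, 2022-04-19 through 2022-04-19

Merge the first list: 2022-03-14 through 2022-03-27, 2022-03-29 through 2022-04-06, 2022-04-19 through 2022-04-19.
Merge the second list: 2022-03-12 through 2022-03-14, 2022-03-18 through 2022-03-30, 2022-04-08 through 2022-04-09.
2022-03-14 through 2022-03-27 with B removed leaves 2022-03-15 through 2022-03-17.
2022-03-29 through 2022-04-06 with B removed leaves 2022-03-31 through 2022-04-06.
2022-04-19 through 2022-04-19 is untouched.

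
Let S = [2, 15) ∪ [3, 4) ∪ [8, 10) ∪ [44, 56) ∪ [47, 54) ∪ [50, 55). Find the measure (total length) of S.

Merged: [2, 15), [44, 56).
Lengths: 13 + 12 = 25.

25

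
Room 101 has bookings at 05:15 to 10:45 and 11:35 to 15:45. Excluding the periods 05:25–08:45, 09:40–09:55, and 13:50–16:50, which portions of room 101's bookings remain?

05:15–05:25, 08:45–09:40, 09:55–10:45, 11:35–13:50

05:15–10:45 with B removed leaves 05:15–05:25, 08:45–09:40, 09:55–10:45.
11:35–15:45 with B removed leaves 11:35–13:50.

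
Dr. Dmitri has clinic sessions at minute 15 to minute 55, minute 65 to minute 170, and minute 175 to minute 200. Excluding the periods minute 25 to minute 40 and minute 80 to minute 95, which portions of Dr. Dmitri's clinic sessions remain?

minute 15 to minute 25, minute 40 to minute 55, minute 65 to minute 80, minute 95 to minute 170, minute 175 to minute 200

minute 15 to minute 55 with B removed leaves minute 15 to minute 25, minute 40 to minute 55.
minute 65 to minute 170 with B removed leaves minute 65 to minute 80, minute 95 to minute 170.
minute 175 to minute 200 is untouched.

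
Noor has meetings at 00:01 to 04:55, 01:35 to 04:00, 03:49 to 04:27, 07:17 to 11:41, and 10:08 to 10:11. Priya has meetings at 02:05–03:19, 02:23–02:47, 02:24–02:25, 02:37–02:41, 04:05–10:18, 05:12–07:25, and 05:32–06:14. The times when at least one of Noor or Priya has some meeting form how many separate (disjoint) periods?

1

A, merged: 00:01–04:55, 07:17–11:41.
B, merged: 02:05–03:19, 04:05–10:18.
A ∪ B = 00:01–11:41.
That is 1 disjoint piece.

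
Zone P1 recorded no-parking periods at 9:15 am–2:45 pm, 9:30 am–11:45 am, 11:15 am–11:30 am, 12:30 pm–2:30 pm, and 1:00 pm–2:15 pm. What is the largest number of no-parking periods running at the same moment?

Sweep endpoints in order; track running count of active intervals.
Peak of 3 reached at 11:15 am.

3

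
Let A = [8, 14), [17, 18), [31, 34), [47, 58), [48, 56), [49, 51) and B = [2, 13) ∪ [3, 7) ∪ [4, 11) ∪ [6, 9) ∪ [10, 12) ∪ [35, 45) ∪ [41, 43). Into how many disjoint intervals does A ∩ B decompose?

Merge the first list: [8, 14), [17, 18), [31, 34), [47, 58).
Merge the second list: [2, 13), [35, 45).
A ∩ B = [8, 13).
That is 1 disjoint piece.

1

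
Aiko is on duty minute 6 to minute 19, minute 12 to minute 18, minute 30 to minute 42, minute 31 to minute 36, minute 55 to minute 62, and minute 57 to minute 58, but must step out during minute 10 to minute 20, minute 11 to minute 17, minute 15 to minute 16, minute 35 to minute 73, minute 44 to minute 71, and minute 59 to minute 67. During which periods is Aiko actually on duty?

minute 6 to minute 10, minute 30 to minute 35

First set merges to minute 6 to minute 19, minute 30 to minute 42, minute 55 to minute 62.
Second set merges to minute 10 to minute 20, minute 35 to minute 73.
minute 6 to minute 19 with B removed leaves minute 6 to minute 10.
minute 30 to minute 42 with B removed leaves minute 30 to minute 35.
minute 55 to minute 62 lies entirely inside B → drops out.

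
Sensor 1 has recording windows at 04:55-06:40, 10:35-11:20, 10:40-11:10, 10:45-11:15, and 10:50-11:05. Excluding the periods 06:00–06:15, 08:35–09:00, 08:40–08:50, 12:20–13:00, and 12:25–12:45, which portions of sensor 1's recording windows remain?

04:55-06:00, 06:15-06:40, 10:35-11:20

A, merged: 04:55-06:40, 10:35-11:20.
B, merged: 06:00-06:15, 08:35-09:00, 12:20-13:00.
04:55-06:40 \ B = 04:55-06:00, 06:15-06:40.
10:35-11:20: nothing removed.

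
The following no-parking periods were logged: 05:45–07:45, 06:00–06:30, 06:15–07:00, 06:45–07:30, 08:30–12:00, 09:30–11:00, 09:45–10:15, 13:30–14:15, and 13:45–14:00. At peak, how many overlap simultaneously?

At 06:15, 3 of the intervals are simultaneously active.
No point has more.

3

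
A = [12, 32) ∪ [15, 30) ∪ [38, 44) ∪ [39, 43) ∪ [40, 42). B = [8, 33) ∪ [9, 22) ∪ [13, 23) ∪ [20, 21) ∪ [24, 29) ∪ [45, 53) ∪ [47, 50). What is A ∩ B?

[12, 32)

First set merges to [12, 32), [38, 44).
Second set merges to [8, 33), [45, 53).
[12, 32) ∩ B → [12, 32).
[38, 44) meets no B interval.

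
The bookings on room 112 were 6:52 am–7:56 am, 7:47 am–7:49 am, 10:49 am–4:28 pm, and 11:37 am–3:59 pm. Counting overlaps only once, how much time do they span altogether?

6 h 43 min

Merged: 6:52 am–7:56 am, 10:49 am–4:28 pm.
Lengths: 1 h 4 min + 5 h 39 min = 6 h 43 min.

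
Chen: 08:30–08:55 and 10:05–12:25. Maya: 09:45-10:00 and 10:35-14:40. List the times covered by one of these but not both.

Only in the first: 08:30-08:55, 10:05-10:35.
Only in the second: 09:45-10:00, 12:25-14:40.
Together these are the periods covered by exactly one.

08:30-08:55, 09:45-10:00, 10:05-10:35, 12:25-14:40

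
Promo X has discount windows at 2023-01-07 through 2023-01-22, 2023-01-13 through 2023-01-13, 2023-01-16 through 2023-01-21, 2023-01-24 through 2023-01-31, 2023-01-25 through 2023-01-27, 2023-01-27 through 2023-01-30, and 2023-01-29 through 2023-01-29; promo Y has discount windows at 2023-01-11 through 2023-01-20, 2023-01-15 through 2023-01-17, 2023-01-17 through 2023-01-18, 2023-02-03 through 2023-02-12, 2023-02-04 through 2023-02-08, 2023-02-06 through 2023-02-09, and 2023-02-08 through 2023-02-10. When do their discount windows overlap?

First set merges to 2023-01-07 through 2023-01-22, 2023-01-24 through 2023-01-31.
Second set merges to 2023-01-11 through 2023-01-20, 2023-02-03 through 2023-02-12.
2023-01-07 through 2023-01-22 meets the second set on 2023-01-11 through 2023-01-20.
2023-01-24 through 2023-01-31: no overlap with the second set.

2023-01-11 through 2023-01-20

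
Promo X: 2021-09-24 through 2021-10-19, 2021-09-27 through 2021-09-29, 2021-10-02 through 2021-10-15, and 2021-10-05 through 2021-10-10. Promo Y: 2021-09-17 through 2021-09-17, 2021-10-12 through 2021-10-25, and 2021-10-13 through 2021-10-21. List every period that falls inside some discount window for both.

Merge the first list: 2021-09-24 through 2021-10-19.
Merge the second list: 2021-09-17 through 2021-09-17, 2021-10-12 through 2021-10-25.
2021-09-24 through 2021-10-19 overlaps B on 2021-10-12 through 2021-10-19.

2021-10-12 through 2021-10-19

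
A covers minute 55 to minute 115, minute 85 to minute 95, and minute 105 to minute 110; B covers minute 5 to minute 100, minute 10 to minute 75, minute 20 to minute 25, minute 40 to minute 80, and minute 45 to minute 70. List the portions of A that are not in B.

minute 100 to minute 115

A, merged: minute 55 to minute 115.
B, merged: minute 5 to minute 100.
minute 55 to minute 115 with B removed leaves minute 100 to minute 115.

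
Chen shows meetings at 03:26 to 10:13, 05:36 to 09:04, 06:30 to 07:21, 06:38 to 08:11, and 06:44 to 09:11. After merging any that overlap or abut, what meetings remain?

03:26–10:13

05:36–09:04 overlaps/touches 03:26–10:13 → extend to 03:26–10:13.
06:30–07:21 overlaps/touches 03:26–10:13 → extend to 03:26–10:13.
06:38–08:11 overlaps/touches 03:26–10:13 → extend to 03:26–10:13.
06:44–09:11 overlaps/touches 03:26–10:13 → extend to 03:26–10:13.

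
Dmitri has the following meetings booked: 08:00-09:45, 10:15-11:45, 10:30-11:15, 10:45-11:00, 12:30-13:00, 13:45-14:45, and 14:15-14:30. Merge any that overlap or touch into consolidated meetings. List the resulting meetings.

10:15–11:45 is disjoint → start new block.
10:30–11:15 overlaps/touches 10:15–11:45 → extend to 10:15–11:45.
10:45–11:00 overlaps/touches 10:15–11:45 → extend to 10:15–11:45.
12:30–13:00 is disjoint → start new block.
13:45–14:45 is disjoint → start new block.
14:15–14:30 overlaps/touches 13:45–14:45 → extend to 13:45–14:45.

08:00–09:45, 10:15–11:45, 12:30–13:00, 13:45–14:45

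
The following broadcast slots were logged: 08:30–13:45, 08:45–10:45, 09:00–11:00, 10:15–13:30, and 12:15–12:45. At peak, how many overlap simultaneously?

Sweep endpoints in order; track running count of active intervals.
Peak of 4 reached at 10:15.

4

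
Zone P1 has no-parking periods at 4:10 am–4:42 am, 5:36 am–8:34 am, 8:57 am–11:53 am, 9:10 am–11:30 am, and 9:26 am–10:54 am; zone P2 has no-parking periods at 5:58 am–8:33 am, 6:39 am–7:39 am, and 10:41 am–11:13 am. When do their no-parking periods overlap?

Merge the first list: 4:10 am–4:42 am, 5:36 am–8:34 am, 8:57 am–11:53 am.
Merge the second list: 5:58 am–8:33 am, 10:41 am–11:13 am.
4:10 am–4:42 am meets no B interval.
5:36 am–8:34 am ∩ B → 5:58 am–8:33 am.
8:57 am–11:53 am ∩ B → 10:41 am–11:13 am.

5:58 am–8:33 am, 10:41 am–11:13 am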